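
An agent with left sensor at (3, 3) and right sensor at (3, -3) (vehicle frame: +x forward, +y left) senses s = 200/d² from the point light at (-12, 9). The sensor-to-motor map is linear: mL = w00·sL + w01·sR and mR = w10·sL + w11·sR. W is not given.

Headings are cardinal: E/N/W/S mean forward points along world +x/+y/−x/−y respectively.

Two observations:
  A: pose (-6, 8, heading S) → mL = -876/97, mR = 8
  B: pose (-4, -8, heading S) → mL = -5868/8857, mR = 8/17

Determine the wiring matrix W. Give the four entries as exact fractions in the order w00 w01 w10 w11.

obs A: pose=(-6,8,S) → sL=200/97, sR=8, mL=-876/97, mR=8
obs B: pose=(-4,-8,S) → sL=200/521, sR=8/17, mL=-5868/8857, mR=8/17
sensor matrix S = [[200/97, 8], [200/521, 8/17]]; det S = -1804800/859129
solve [mL_A; mL_B] = S·[w00; w01] and [mR_A; mR_B] = S·[w10; w11]:
  w00 = -1/2, w01 = -1, w10 = 0, w11 = 1

-1/2 -1 0 1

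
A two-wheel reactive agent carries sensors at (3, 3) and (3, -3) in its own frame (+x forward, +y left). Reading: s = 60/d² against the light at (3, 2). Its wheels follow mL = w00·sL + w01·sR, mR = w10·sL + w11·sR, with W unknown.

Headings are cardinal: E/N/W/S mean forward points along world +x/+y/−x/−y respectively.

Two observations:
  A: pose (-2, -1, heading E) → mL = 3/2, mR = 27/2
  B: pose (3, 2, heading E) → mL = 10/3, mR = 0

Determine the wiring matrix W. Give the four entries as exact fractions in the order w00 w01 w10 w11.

0 1 1 -1

obs A: pose=(-2,-1,E) → sL=15, sR=3/2, mL=3/2, mR=27/2
obs B: pose=(3,2,E) → sL=10/3, sR=10/3, mL=10/3, mR=0
sensor matrix S = [[15, 3/2], [10/3, 10/3]]; det S = 45
solve [mL_A; mL_B] = S·[w00; w01] and [mR_A; mR_B] = S·[w10; w11]:
  w00 = 0, w01 = 1, w10 = 1, w11 = -1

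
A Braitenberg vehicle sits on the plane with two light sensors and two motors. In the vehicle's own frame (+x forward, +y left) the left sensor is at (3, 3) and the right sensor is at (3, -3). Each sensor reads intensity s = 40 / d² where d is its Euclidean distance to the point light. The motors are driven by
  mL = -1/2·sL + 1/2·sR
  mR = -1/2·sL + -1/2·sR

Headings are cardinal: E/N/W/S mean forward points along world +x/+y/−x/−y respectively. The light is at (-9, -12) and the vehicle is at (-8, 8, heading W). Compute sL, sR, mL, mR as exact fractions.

left sensor world pos  = (-11, 5); dL² = 293
right sensor world pos = (-11, 11); dR² = 533
sL = 40/293 = 40/293
sR = 40/533 = 40/533
mL = -1/2·sL + 1/2·sR = -4800/156169
mR = -1/2·sL + -1/2·sR = -16520/156169

40/293 40/533 -4800/156169 -16520/156169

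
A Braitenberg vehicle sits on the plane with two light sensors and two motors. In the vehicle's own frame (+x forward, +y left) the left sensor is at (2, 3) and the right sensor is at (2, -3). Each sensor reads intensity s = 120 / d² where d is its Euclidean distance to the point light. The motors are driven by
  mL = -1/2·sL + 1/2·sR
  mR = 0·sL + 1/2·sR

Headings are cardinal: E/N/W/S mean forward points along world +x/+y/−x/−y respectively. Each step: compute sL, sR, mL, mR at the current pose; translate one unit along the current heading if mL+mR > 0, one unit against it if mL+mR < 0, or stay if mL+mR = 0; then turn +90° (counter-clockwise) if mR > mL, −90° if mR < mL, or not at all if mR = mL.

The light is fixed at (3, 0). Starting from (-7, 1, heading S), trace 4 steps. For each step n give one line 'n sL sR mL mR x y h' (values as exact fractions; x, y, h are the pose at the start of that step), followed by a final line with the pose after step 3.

0 12/5 12/17 -72/85 6/17 -7 1 S
1 120/89 24/13 288/1157 12/13 -7 2 E
2 3/4 30/13 81/104 15/13 -6 2 N
3 120/121 120/157 -2160/18997 60/157 -6 3 W
final -7 3 S

n=0: pose=(-7,1,S); sL=12/5, sR=12/17; mL=-72/85, mR=6/17; mL+mR=-42/85 → advance -1; mR−mL=6/5 → turn +1·90°
n=1: pose=(-7,2,E); sL=120/89, sR=24/13; mL=288/1157, mR=12/13; mL+mR=1356/1157 → advance +1; mR−mL=60/89 → turn +1·90°
n=2: pose=(-6,2,N); sL=3/4, sR=30/13; mL=81/104, mR=15/13; mL+mR=201/104 → advance +1; mR−mL=3/8 → turn +1·90°
n=3: pose=(-6,3,W); sL=120/121, sR=120/157; mL=-2160/18997, mR=60/157; mL+mR=5100/18997 → advance +1; mR−mL=60/121 → turn +1·90°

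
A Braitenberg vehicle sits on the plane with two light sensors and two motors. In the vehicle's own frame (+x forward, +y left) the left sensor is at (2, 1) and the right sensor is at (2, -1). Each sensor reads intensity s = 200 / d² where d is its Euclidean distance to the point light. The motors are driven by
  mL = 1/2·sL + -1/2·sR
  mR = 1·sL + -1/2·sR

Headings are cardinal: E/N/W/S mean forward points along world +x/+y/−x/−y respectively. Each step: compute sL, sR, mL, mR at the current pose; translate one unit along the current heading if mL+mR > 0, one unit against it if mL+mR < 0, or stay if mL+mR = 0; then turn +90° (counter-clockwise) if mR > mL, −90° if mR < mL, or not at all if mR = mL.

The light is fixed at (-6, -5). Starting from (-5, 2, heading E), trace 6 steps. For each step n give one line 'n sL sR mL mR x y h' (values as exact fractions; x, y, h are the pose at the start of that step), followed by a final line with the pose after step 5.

0 200/73 40/9 -560/657 340/657 -5 2 E
1 100/41 100/41 0 50/41 -6 2 N
2 200/53 40/17 640/901 2340/901 -6 3 W
3 50/9 5 5/18 55/18 -7 3 S
4 40/13 200/37 -560/481 180/481 -7 2 E
5 20/9 100/41 -40/369 370/369 -8 2 N
final -8 3 W

n=0: pose=(-5,2,E); sL=200/73, sR=40/9; mL=-560/657, mR=340/657; mL+mR=-220/657 → advance -1; mR−mL=100/73 → turn +1·90°
n=1: pose=(-6,2,N); sL=100/41, sR=100/41; mL=0, mR=50/41; mL+mR=50/41 → advance +1; mR−mL=50/41 → turn +1·90°
n=2: pose=(-6,3,W); sL=200/53, sR=40/17; mL=640/901, mR=2340/901; mL+mR=2980/901 → advance +1; mR−mL=100/53 → turn +1·90°
n=3: pose=(-7,3,S); sL=50/9, sR=5; mL=5/18, mR=55/18; mL+mR=10/3 → advance +1; mR−mL=25/9 → turn +1·90°
n=4: pose=(-7,2,E); sL=40/13, sR=200/37; mL=-560/481, mR=180/481; mL+mR=-380/481 → advance -1; mR−mL=20/13 → turn +1·90°
n=5: pose=(-8,2,N); sL=20/9, sR=100/41; mL=-40/369, mR=370/369; mL+mR=110/123 → advance +1; mR−mL=10/9 → turn +1·90°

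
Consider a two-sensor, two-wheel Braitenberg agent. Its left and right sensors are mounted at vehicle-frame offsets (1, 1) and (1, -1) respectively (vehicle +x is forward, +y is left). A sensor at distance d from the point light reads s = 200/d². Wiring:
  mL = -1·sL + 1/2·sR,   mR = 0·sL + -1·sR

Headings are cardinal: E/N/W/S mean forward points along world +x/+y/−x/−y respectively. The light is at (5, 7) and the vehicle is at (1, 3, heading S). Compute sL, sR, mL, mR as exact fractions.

left sensor world pos  = (2, 2); dL² = 34
right sensor world pos = (0, 2); dR² = 50
sL = 200/34 = 100/17
sR = 200/50 = 4
mL = -1·sL + 1/2·sR = -66/17
mR = 0·sL + -1·sR = -4

100/17 4 -66/17 -4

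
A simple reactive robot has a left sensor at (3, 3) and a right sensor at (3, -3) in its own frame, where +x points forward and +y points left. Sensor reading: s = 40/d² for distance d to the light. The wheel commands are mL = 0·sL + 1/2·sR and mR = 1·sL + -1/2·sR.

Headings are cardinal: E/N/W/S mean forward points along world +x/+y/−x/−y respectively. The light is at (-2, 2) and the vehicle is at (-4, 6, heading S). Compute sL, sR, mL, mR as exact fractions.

left sensor world pos  = (-1, 3); dL² = 2
right sensor world pos = (-7, 3); dR² = 26
sL = 40/2 = 20
sR = 40/26 = 20/13
mL = 0·sL + 1/2·sR = 10/13
mR = 1·sL + -1/2·sR = 250/13

20 20/13 10/13 250/13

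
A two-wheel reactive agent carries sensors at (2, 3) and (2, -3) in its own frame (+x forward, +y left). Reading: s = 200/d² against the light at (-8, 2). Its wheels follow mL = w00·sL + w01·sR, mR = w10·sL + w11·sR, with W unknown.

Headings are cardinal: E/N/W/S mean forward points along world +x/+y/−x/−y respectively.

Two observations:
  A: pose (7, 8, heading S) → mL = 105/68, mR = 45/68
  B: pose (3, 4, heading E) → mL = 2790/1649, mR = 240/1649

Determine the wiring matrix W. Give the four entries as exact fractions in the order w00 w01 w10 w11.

obs A: pose=(7,8,S) → sL=10/17, sR=5/4, mL=105/68, mR=45/68
obs B: pose=(3,4,E) → sL=100/97, sR=20/17, mL=2790/1649, mR=240/1649
sensor matrix S = [[10/17, 5/4], [100/97, 20/17]]; det S = -16725/28033
solve [mL_A; mL_B] = S·[w00; w01] and [mR_A; mR_B] = S·[w10; w11]:
  w00 = 1/2, w01 = 1, w10 = -1, w11 = 1

1/2 1 -1 1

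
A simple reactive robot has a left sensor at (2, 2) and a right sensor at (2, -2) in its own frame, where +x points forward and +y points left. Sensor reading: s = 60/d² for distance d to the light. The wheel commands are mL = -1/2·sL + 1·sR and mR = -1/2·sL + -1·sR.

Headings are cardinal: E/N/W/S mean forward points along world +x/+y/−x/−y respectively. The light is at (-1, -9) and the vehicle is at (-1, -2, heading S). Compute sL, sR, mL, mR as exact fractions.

60/29 60/29 30/29 -90/29

left sensor world pos  = (1, -4); dL² = 29
right sensor world pos = (-3, -4); dR² = 29
sL = 60/29 = 60/29
sR = 60/29 = 60/29
mL = -1/2·sL + 1·sR = 30/29
mR = -1/2·sL + -1·sR = -90/29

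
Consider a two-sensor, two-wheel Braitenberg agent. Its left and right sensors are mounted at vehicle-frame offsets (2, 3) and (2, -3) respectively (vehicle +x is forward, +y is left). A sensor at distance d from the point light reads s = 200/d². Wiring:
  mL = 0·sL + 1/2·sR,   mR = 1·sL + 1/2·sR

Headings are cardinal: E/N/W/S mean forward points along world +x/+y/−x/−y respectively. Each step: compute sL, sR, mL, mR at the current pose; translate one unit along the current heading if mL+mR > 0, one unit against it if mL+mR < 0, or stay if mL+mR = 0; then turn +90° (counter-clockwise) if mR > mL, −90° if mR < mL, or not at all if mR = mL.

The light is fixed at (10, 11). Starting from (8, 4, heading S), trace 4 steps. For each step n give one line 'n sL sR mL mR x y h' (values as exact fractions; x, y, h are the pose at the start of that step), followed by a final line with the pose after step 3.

n=0: pose=(8,4,S); sL=100/41, sR=100/53; mL=50/53, mR=7350/2173; mL+mR=9400/2173 → advance +1; mR−mL=100/41 → turn +1·90°
n=1: pose=(8,3,E); sL=8, sR=200/121; mL=100/121, mR=1068/121; mL+mR=1168/121 → advance +1; mR−mL=8 → turn +1·90°
n=2: pose=(9,3,N); sL=50/13, sR=5; mL=5/2, mR=165/26; mL+mR=115/13 → advance +1; mR−mL=50/13 → turn +1·90°
n=3: pose=(9,4,W); sL=200/109, sR=8; mL=4, mR=636/109; mL+mR=1072/109 → advance +1; mR−mL=200/109 → turn +1·90°

0 100/41 100/53 50/53 7350/2173 8 4 S
1 8 200/121 100/121 1068/121 8 3 E
2 50/13 5 5/2 165/26 9 3 N
3 200/109 8 4 636/109 9 4 W
final 8 4 S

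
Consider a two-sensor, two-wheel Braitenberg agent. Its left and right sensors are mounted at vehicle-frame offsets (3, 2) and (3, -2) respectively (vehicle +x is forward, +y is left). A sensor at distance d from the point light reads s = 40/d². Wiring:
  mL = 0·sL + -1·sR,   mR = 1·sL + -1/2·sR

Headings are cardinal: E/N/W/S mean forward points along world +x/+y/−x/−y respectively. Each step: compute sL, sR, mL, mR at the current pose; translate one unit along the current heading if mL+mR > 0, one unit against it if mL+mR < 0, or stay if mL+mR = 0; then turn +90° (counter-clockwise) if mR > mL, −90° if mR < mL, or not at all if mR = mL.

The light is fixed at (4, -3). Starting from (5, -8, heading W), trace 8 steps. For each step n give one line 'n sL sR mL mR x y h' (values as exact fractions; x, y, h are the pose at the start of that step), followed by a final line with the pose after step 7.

0 40/53 40/13 -40/13 -540/689 5 -8 W
1 1/2 5/8 -5/8 3/16 6 -8 S
2 40/29 40/61 -40/61 1860/1769 6 -7 E
3 20 20/13 -20/13 250/13 7 -7 N
4 8/5 40 -40 -92/5 7 -6 W
5 5/9 1 -1 1/18 8 -6 S
6 40/49 8/13 -8/13 324/637 8 -5 E
7 20 20/13 -20/13 250/13 7 -5 N
final 7 -4 W

n=0: pose=(5,-8,W); sL=40/53, sR=40/13; mL=-40/13, mR=-540/689; mL+mR=-2660/689 → advance -1; mR−mL=1580/689 → turn +1·90°
n=1: pose=(6,-8,S); sL=1/2, sR=5/8; mL=-5/8, mR=3/16; mL+mR=-7/16 → advance -1; mR−mL=13/16 → turn +1·90°
n=2: pose=(6,-7,E); sL=40/29, sR=40/61; mL=-40/61, mR=1860/1769; mL+mR=700/1769 → advance +1; mR−mL=3020/1769 → turn +1·90°
n=3: pose=(7,-7,N); sL=20, sR=20/13; mL=-20/13, mR=250/13; mL+mR=230/13 → advance +1; mR−mL=270/13 → turn +1·90°
n=4: pose=(7,-6,W); sL=8/5, sR=40; mL=-40, mR=-92/5; mL+mR=-292/5 → advance -1; mR−mL=108/5 → turn +1·90°
n=5: pose=(8,-6,S); sL=5/9, sR=1; mL=-1, mR=1/18; mL+mR=-17/18 → advance -1; mR−mL=19/18 → turn +1·90°
n=6: pose=(8,-5,E); sL=40/49, sR=8/13; mL=-8/13, mR=324/637; mL+mR=-68/637 → advance -1; mR−mL=716/637 → turn +1·90°
n=7: pose=(7,-5,N); sL=20, sR=20/13; mL=-20/13, mR=250/13; mL+mR=230/13 → advance +1; mR−mL=270/13 → turn +1·90°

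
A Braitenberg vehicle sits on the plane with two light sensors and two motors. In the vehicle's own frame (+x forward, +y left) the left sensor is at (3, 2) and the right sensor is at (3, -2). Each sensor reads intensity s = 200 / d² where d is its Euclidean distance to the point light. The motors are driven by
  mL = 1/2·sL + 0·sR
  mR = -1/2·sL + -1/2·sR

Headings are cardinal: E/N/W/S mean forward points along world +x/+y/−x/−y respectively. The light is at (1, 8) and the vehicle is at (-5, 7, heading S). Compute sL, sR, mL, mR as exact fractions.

25/4 5/2 25/8 -35/8

left sensor world pos  = (-3, 4); dL² = 32
right sensor world pos = (-7, 4); dR² = 80
sL = 200/32 = 25/4
sR = 200/80 = 5/2
mL = 1/2·sL + 0·sR = 25/8
mR = -1/2·sL + -1/2·sR = -35/8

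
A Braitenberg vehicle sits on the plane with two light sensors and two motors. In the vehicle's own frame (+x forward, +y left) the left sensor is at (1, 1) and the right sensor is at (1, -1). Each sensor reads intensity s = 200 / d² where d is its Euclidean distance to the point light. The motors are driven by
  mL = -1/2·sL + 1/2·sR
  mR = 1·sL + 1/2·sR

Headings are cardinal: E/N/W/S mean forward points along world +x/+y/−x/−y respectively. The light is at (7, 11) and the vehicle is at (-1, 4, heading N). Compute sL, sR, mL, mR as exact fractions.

200/117 40/17 640/1989 5740/1989

left sensor world pos  = (-2, 5); dL² = 117
right sensor world pos = (0, 5); dR² = 85
sL = 200/117 = 200/117
sR = 200/85 = 40/17
mL = -1/2·sL + 1/2·sR = 640/1989
mR = 1·sL + 1/2·sR = 5740/1989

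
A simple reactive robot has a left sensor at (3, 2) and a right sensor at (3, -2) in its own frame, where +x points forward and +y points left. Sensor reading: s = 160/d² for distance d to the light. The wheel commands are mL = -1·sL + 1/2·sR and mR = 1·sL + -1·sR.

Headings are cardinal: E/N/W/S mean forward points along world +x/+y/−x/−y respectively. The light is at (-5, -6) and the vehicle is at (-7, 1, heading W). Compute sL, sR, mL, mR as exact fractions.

16/5 80/53 -648/265 448/265

left sensor world pos  = (-10, -1); dL² = 50
right sensor world pos = (-10, 3); dR² = 106
sL = 160/50 = 16/5
sR = 160/106 = 80/53
mL = -1·sL + 1/2·sR = -648/265
mR = 1·sL + -1·sR = 448/265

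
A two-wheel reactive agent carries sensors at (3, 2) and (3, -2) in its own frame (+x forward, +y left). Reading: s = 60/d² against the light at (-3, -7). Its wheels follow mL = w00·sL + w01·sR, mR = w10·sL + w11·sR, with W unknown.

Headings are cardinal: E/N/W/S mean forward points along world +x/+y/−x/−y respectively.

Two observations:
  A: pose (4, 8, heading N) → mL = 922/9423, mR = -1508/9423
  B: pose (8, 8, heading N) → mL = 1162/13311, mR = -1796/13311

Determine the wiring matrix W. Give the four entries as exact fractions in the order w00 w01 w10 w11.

1 -1/2 -1/2 -1/2

obs A: pose=(4,8,N) → sL=60/349, sR=4/27, mL=922/9423, mR=-1508/9423
obs B: pose=(8,8,N) → sL=4/27, sR=60/493, mL=1162/13311, mR=-1796/13311
sensor matrix S = [[60/349, 4/27], [4/27, 60/493]]; det S = -128512/125429553
solve [mL_A; mL_B] = S·[w00; w01] and [mR_A; mR_B] = S·[w10; w11]:
  w00 = 1, w01 = -1/2, w10 = -1/2, w11 = -1/2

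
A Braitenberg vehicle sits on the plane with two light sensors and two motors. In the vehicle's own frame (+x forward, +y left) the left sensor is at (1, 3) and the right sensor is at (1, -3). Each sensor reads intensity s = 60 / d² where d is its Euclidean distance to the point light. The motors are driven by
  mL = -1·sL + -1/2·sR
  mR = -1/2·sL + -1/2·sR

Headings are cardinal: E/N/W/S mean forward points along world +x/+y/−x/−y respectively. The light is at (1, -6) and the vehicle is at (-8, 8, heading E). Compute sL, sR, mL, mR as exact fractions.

left sensor world pos  = (-7, 11); dL² = 353
right sensor world pos = (-7, 5); dR² = 185
sL = 60/353 = 60/353
sR = 60/185 = 12/37
mL = -1·sL + -1/2·sR = -4338/13061
mR = -1/2·sL + -1/2·sR = -3228/13061

60/353 12/37 -4338/13061 -3228/13061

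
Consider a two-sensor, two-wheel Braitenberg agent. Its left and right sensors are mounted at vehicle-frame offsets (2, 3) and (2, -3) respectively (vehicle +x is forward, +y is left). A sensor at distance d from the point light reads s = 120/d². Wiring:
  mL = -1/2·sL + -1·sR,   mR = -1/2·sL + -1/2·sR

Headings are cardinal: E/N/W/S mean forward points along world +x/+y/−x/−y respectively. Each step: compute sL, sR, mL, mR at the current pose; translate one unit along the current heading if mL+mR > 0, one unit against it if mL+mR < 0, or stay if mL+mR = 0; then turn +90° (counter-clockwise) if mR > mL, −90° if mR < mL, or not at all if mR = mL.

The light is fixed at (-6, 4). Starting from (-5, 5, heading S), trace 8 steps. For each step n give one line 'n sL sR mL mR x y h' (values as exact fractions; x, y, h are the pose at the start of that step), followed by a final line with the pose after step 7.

n=0: pose=(-5,5,S); sL=120/17, sR=24; mL=-468/17, mR=-264/17; mL+mR=-732/17 → advance -1; mR−mL=12 → turn +1·90°
n=1: pose=(-5,6,E); sL=60/17, sR=12; mL=-234/17, mR=-132/17; mL+mR=-366/17 → advance -1; mR−mL=6 → turn +1·90°
n=2: pose=(-6,6,N); sL=24/5, sR=24/5; mL=-36/5, mR=-24/5; mL+mR=-12 → advance -1; mR−mL=12/5 → turn +1·90°
n=3: pose=(-6,5,W); sL=15, sR=6; mL=-27/2, mR=-21/2; mL+mR=-24 → advance -1; mR−mL=3 → turn +1·90°
n=4: pose=(-5,5,S); sL=120/17, sR=24; mL=-468/17, mR=-264/17; mL+mR=-732/17 → advance -1; mR−mL=12 → turn +1·90°
n=5: pose=(-5,6,E); sL=60/17, sR=12; mL=-234/17, mR=-132/17; mL+mR=-366/17 → advance -1; mR−mL=6 → turn +1·90°
n=6: pose=(-6,6,N); sL=24/5, sR=24/5; mL=-36/5, mR=-24/5; mL+mR=-12 → advance -1; mR−mL=12/5 → turn +1·90°
n=7: pose=(-6,5,W); sL=15, sR=6; mL=-27/2, mR=-21/2; mL+mR=-24 → advance -1; mR−mL=3 → turn +1·90°

0 120/17 24 -468/17 -264/17 -5 5 S
1 60/17 12 -234/17 -132/17 -5 6 E
2 24/5 24/5 -36/5 -24/5 -6 6 N
3 15 6 -27/2 -21/2 -6 5 W
4 120/17 24 -468/17 -264/17 -5 5 S
5 60/17 12 -234/17 -132/17 -5 6 E
6 24/5 24/5 -36/5 -24/5 -6 6 N
7 15 6 -27/2 -21/2 -6 5 W
final -5 5 S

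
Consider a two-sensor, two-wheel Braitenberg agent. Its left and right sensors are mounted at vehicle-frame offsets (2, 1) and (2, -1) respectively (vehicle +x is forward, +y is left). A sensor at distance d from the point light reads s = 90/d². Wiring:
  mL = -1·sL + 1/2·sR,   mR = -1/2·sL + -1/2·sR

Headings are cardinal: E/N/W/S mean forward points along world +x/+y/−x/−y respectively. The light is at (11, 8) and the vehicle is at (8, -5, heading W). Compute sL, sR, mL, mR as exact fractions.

left sensor world pos  = (6, -6); dL² = 221
right sensor world pos = (6, -4); dR² = 169
sL = 90/221 = 90/221
sR = 90/169 = 90/169
mL = -1·sL + 1/2·sR = -405/2873
mR = -1/2·sL + -1/2·sR = -1350/2873

90/221 90/169 -405/2873 -1350/2873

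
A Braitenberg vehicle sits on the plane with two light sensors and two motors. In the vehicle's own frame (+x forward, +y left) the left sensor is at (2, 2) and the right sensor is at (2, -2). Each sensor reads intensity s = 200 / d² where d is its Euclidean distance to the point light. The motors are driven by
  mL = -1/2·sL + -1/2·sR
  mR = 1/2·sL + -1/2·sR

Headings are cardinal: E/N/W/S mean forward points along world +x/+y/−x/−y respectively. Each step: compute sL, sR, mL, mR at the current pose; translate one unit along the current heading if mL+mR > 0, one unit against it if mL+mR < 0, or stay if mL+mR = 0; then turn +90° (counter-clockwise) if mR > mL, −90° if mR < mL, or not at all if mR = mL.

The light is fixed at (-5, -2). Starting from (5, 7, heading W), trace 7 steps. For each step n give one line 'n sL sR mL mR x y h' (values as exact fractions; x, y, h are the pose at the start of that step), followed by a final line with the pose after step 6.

n=0: pose=(5,7,W); sL=200/113, sR=40/37; mL=-5960/4181, mR=1440/4181; mL+mR=-40/37 → advance -1; mR−mL=200/113 → turn +1·90°
n=1: pose=(6,7,S); sL=100/109, sR=20/13; mL=-1740/1417, mR=-440/1417; mL+mR=-20/13 → advance -1; mR−mL=100/109 → turn +1·90°
n=2: pose=(6,8,E); sL=200/313, sR=200/233; mL=-54600/72929, mR=-8000/72929; mL+mR=-200/233 → advance -1; mR−mL=200/313 → turn +1·90°
n=3: pose=(5,8,N); sL=25/26, sR=25/36; mL=-775/936, mR=125/936; mL+mR=-25/36 → advance -1; mR−mL=25/26 → turn +1·90°
n=4: pose=(5,7,W); sL=200/113, sR=40/37; mL=-5960/4181, mR=1440/4181; mL+mR=-40/37 → advance -1; mR−mL=200/113 → turn +1·90°
n=5: pose=(6,7,S); sL=100/109, sR=20/13; mL=-1740/1417, mR=-440/1417; mL+mR=-20/13 → advance -1; mR−mL=100/109 → turn +1·90°
n=6: pose=(6,8,E); sL=200/313, sR=200/233; mL=-54600/72929, mR=-8000/72929; mL+mR=-200/233 → advance -1; mR−mL=200/313 → turn +1·90°

0 200/113 40/37 -5960/4181 1440/4181 5 7 W
1 100/109 20/13 -1740/1417 -440/1417 6 7 S
2 200/313 200/233 -54600/72929 -8000/72929 6 8 E
3 25/26 25/36 -775/936 125/936 5 8 N
4 200/113 40/37 -5960/4181 1440/4181 5 7 W
5 100/109 20/13 -1740/1417 -440/1417 6 7 S
6 200/313 200/233 -54600/72929 -8000/72929 6 8 E
final 5 8 N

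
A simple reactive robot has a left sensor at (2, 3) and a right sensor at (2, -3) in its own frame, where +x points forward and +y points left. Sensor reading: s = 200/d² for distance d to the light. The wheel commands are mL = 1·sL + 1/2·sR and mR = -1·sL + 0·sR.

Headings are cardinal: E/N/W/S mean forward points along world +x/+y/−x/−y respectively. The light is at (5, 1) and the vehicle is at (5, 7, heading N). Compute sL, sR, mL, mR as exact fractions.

200/73 200/73 300/73 -200/73

left sensor world pos  = (2, 9); dL² = 73
right sensor world pos = (8, 9); dR² = 73
sL = 200/73 = 200/73
sR = 200/73 = 200/73
mL = 1·sL + 1/2·sR = 300/73
mR = -1·sL + 0·sR = -200/73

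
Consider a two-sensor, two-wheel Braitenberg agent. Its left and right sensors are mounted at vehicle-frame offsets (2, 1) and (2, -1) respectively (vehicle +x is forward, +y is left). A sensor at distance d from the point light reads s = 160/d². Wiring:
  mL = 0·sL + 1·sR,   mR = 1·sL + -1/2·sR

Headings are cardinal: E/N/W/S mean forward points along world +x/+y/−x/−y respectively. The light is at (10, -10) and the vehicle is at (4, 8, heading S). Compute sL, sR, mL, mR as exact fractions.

left sensor world pos  = (5, 6); dL² = 281
right sensor world pos = (3, 6); dR² = 305
sL = 160/281 = 160/281
sR = 160/305 = 32/61
mL = 0·sL + 1·sR = 32/61
mR = 1·sL + -1/2·sR = 5264/17141

160/281 32/61 32/61 5264/17141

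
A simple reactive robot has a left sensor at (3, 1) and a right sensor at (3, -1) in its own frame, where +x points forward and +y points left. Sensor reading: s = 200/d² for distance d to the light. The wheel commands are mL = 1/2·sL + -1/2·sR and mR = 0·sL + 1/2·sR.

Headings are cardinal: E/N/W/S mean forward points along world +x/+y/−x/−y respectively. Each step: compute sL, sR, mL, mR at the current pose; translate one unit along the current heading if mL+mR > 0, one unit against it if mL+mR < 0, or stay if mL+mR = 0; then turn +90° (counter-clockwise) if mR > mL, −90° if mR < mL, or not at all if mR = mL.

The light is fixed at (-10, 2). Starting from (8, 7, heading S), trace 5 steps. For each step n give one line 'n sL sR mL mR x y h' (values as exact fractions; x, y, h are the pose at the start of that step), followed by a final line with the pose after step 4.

0 40/73 200/293 -1440/21389 100/293 8 7 S
1 100/233 4/9 -16/2097 2/9 8 6 E
2 200/373 200/449 7600/167477 100/449 9 6 N
3 25/34 50/73 125/4964 25/73 9 7 W
4 40/73 200/293 -1440/21389 100/293 8 7 S
final 8 6 E

n=0: pose=(8,7,S); sL=40/73, sR=200/293; mL=-1440/21389, mR=100/293; mL+mR=20/73 → advance +1; mR−mL=8740/21389 → turn +1·90°
n=1: pose=(8,6,E); sL=100/233, sR=4/9; mL=-16/2097, mR=2/9; mL+mR=50/233 → advance +1; mR−mL=482/2097 → turn +1·90°
n=2: pose=(9,6,N); sL=200/373, sR=200/449; mL=7600/167477, mR=100/449; mL+mR=100/373 → advance +1; mR−mL=29700/167477 → turn +1·90°
n=3: pose=(9,7,W); sL=25/34, sR=50/73; mL=125/4964, mR=25/73; mL+mR=25/68 → advance +1; mR−mL=1575/4964 → turn +1·90°
n=4: pose=(8,7,S); sL=40/73, sR=200/293; mL=-1440/21389, mR=100/293; mL+mR=20/73 → advance +1; mR−mL=8740/21389 → turn +1·90°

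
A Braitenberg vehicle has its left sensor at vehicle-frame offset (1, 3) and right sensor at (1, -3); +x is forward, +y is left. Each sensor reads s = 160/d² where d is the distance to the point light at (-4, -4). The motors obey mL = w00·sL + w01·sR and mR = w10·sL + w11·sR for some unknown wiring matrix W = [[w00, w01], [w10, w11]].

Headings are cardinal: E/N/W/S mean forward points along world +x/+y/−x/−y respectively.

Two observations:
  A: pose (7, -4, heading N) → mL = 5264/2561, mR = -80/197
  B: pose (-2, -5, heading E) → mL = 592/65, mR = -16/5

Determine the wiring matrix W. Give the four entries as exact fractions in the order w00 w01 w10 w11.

obs A: pose=(7,-4,N) → sL=32/13, sR=160/197, mL=5264/2561, mR=-80/197
obs B: pose=(-2,-5,E) → sL=160/13, sR=32/5, mL=592/65, mR=-16/5
sensor matrix S = [[32/13, 160/197], [160/13, 32/5]]; det S = 73728/12805
solve [mL_A; mL_B] = S·[w00; w01] and [mR_A; mR_B] = S·[w10; w11]:
  w00 = 1, w01 = -1/2, w10 = 0, w11 = -1/2

1 -1/2 0 -1/2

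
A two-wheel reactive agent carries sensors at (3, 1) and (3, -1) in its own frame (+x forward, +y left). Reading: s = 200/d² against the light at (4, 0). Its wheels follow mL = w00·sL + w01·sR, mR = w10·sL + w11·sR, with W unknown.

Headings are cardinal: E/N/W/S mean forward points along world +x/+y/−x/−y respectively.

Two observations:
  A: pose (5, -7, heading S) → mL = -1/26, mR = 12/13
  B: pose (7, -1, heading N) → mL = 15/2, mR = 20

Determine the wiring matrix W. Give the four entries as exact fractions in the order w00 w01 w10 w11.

obs A: pose=(5,-7,S) → sL=25/13, sR=2, mL=-1/26, mR=12/13
obs B: pose=(7,-1,N) → sL=25, sR=10, mL=15/2, mR=20
sensor matrix S = [[25/13, 2], [25, 10]]; det S = -400/13
solve [mL_A; mL_B] = S·[w00; w01] and [mR_A; mR_B] = S·[w10; w11]:
  w00 = 1/2, w01 = -1/2, w10 = 1, w11 = -1/2

1/2 -1/2 1 -1/2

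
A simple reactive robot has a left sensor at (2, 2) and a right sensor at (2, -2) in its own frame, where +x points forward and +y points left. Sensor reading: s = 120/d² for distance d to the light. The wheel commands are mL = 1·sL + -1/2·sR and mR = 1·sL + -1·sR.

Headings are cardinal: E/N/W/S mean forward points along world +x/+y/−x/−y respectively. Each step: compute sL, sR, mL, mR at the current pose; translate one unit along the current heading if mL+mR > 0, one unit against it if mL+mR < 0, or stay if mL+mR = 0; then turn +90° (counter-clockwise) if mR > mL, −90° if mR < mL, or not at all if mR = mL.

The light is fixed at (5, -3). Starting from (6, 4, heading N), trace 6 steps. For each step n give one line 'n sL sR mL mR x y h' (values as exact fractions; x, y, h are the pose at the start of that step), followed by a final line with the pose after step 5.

0 60/41 4/3 98/123 16/123 6 4 N
1 120/109 8/3 -76/327 -512/327 6 5 E
2 3 3 3/2 0 5 5 S
3 120/29 24/17 1692/493 1344/493 5 4 W
4 4/3 60/41 74/123 -16/123 4 4 N
5 120/101 120/37 -1620/3737 -7680/3737 4 5 E
final 3 5 S

n=0: pose=(6,4,N); sL=60/41, sR=4/3; mL=98/123, mR=16/123; mL+mR=38/41 → advance +1; mR−mL=-2/3 → turn -1·90°
n=1: pose=(6,5,E); sL=120/109, sR=8/3; mL=-76/327, mR=-512/327; mL+mR=-196/109 → advance -1; mR−mL=-4/3 → turn -1·90°
n=2: pose=(5,5,S); sL=3, sR=3; mL=3/2, mR=0; mL+mR=3/2 → advance +1; mR−mL=-3/2 → turn -1·90°
n=3: pose=(5,4,W); sL=120/29, sR=24/17; mL=1692/493, mR=1344/493; mL+mR=3036/493 → advance +1; mR−mL=-12/17 → turn -1·90°
n=4: pose=(4,4,N); sL=4/3, sR=60/41; mL=74/123, mR=-16/123; mL+mR=58/123 → advance +1; mR−mL=-30/41 → turn -1·90°
n=5: pose=(4,5,E); sL=120/101, sR=120/37; mL=-1620/3737, mR=-7680/3737; mL+mR=-9300/3737 → advance -1; mR−mL=-60/37 → turn -1·90°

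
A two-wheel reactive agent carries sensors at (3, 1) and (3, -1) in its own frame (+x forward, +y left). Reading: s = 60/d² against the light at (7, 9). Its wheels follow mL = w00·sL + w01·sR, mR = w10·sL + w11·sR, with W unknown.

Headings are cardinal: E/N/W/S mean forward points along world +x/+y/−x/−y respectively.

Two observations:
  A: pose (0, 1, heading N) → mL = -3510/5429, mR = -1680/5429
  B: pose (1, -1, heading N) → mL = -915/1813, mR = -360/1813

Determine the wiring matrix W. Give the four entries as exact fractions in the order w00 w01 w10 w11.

1/2 -1 1 -1

obs A: pose=(0,1,N) → sL=60/89, sR=60/61, mL=-3510/5429, mR=-1680/5429
obs B: pose=(1,-1,N) → sL=30/49, sR=30/37, mL=-915/1813, mR=-360/1813
sensor matrix S = [[60/89, 60/61], [30/49, 30/37]]; det S = -547200/9842777
solve [mL_A; mL_B] = S·[w00; w01] and [mR_A; mR_B] = S·[w10; w11]:
  w00 = 1/2, w01 = -1, w10 = 1, w11 = -1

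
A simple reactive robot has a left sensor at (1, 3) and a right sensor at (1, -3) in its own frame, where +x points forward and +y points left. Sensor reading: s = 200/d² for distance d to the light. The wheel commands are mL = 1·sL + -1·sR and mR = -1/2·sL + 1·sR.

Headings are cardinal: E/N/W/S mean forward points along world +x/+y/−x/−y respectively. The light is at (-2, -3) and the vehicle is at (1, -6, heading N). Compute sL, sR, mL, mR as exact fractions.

50 5 45 -20

left sensor world pos  = (-2, -5); dL² = 4
right sensor world pos = (4, -5); dR² = 40
sL = 200/4 = 50
sR = 200/40 = 5
mL = 1·sL + -1·sR = 45
mR = -1/2·sL + 1·sR = -20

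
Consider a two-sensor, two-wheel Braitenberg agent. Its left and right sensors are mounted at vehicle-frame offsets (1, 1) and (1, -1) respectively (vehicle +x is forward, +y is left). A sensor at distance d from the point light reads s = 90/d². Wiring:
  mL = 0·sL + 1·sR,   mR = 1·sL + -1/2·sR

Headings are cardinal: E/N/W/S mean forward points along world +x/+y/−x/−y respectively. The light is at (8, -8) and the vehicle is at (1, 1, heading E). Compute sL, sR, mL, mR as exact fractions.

45/68 9/10 9/10 18/85

left sensor world pos  = (2, 2); dL² = 136
right sensor world pos = (2, 0); dR² = 100
sL = 90/136 = 45/68
sR = 90/100 = 9/10
mL = 0·sL + 1·sR = 9/10
mR = 1·sL + -1/2·sR = 18/85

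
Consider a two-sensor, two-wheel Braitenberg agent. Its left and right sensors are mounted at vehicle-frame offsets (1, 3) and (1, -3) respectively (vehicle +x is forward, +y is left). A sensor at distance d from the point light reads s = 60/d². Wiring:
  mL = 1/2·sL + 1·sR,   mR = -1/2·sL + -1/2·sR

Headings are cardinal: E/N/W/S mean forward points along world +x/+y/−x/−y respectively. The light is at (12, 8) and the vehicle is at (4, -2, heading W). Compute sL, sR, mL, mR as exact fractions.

left sensor world pos  = (3, -5); dL² = 250
right sensor world pos = (3, 1); dR² = 130
sL = 60/250 = 6/25
sR = 60/130 = 6/13
mL = 1/2·sL + 1·sR = 189/325
mR = -1/2·sL + -1/2·sR = -114/325

6/25 6/13 189/325 -114/325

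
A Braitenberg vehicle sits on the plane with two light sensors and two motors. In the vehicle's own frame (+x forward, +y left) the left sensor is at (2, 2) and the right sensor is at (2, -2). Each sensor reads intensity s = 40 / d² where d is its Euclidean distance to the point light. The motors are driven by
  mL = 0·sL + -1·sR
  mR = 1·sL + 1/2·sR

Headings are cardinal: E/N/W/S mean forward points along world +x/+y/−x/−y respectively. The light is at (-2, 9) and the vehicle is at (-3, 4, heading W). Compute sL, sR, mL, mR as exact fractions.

20/29 20/9 -20/9 470/261

left sensor world pos  = (-5, 2); dL² = 58
right sensor world pos = (-5, 6); dR² = 18
sL = 40/58 = 20/29
sR = 40/18 = 20/9
mL = 0·sL + -1·sR = -20/9
mR = 1·sL + 1/2·sR = 470/261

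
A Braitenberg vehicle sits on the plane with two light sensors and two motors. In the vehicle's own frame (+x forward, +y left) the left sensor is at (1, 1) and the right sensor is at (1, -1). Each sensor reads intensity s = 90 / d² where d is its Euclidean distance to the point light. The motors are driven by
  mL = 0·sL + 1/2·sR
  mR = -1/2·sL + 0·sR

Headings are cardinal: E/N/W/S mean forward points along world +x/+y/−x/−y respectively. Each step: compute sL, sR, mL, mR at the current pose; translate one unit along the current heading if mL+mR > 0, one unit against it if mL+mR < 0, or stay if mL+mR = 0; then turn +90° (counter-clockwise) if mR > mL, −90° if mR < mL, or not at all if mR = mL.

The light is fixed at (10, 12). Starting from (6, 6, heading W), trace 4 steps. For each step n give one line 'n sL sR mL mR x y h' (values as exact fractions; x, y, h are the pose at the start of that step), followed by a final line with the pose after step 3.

n=0: pose=(6,6,W); sL=45/37, sR=9/5; mL=9/10, mR=-45/74; mL+mR=54/185 → advance +1; mR−mL=-279/185 → turn -1·90°
n=1: pose=(5,6,N); sL=90/61, sR=90/41; mL=45/41, mR=-45/61; mL+mR=900/2501 → advance +1; mR−mL=-4590/2501 → turn -1·90°
n=2: pose=(5,7,E); sL=45/16, sR=45/26; mL=45/52, mR=-45/32; mL+mR=-225/416 → advance -1; mR−mL=-945/416 → turn -1·90°
n=3: pose=(4,7,S); sL=90/61, sR=18/17; mL=9/17, mR=-45/61; mL+mR=-216/1037 → advance -1; mR−mL=-1314/1037 → turn -1·90°

0 45/37 9/5 9/10 -45/74 6 6 W
1 90/61 90/41 45/41 -45/61 5 6 N
2 45/16 45/26 45/52 -45/32 5 7 E
3 90/61 18/17 9/17 -45/61 4 7 S
final 4 8 W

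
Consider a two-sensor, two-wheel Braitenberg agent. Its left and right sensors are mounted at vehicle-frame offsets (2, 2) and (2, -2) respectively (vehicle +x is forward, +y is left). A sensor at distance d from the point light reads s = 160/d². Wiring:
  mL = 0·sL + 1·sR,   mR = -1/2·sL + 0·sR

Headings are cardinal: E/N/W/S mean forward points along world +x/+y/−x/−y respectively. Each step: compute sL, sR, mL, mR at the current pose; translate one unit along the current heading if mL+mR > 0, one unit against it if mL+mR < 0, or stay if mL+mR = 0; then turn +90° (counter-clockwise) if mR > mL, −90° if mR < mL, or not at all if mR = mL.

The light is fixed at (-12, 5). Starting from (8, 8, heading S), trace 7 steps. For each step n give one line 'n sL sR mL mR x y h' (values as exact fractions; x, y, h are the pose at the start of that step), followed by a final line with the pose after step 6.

n=0: pose=(8,8,S); sL=32/97, sR=32/65; mL=32/65, mR=-16/97; mL+mR=2064/6305 → advance +1; mR−mL=-4144/6305 → turn -1·90°
n=1: pose=(8,7,W); sL=40/81, sR=8/17; mL=8/17, mR=-20/81; mL+mR=308/1377 → advance +1; mR−mL=-988/1377 → turn -1·90°
n=2: pose=(7,7,N); sL=32/61, sR=160/457; mL=160/457, mR=-16/61; mL+mR=2448/27877 → advance +1; mR−mL=-17072/27877 → turn -1·90°
n=3: pose=(7,8,E); sL=80/233, sR=80/221; mL=80/221, mR=-40/233; mL+mR=9800/51493 → advance +1; mR−mL=-27480/51493 → turn -1·90°
n=4: pose=(8,8,S); sL=32/97, sR=32/65; mL=32/65, mR=-16/97; mL+mR=2064/6305 → advance +1; mR−mL=-4144/6305 → turn -1·90°
n=5: pose=(8,7,W); sL=40/81, sR=8/17; mL=8/17, mR=-20/81; mL+mR=308/1377 → advance +1; mR−mL=-988/1377 → turn -1·90°
n=6: pose=(7,7,N); sL=32/61, sR=160/457; mL=160/457, mR=-16/61; mL+mR=2448/27877 → advance +1; mR−mL=-17072/27877 → turn -1·90°

0 32/97 32/65 32/65 -16/97 8 8 S
1 40/81 8/17 8/17 -20/81 8 7 W
2 32/61 160/457 160/457 -16/61 7 7 N
3 80/233 80/221 80/221 -40/233 7 8 E
4 32/97 32/65 32/65 -16/97 8 8 S
5 40/81 8/17 8/17 -20/81 8 7 W
6 32/61 160/457 160/457 -16/61 7 7 N
final 7 8 E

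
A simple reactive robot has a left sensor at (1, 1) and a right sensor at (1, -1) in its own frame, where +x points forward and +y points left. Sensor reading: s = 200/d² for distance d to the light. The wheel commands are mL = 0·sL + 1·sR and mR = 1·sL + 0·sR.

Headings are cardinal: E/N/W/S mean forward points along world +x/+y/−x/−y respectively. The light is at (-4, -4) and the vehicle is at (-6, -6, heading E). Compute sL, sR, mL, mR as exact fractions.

100 20 20 100

left sensor world pos  = (-5, -5); dL² = 2
right sensor world pos = (-5, -7); dR² = 10
sL = 200/2 = 100
sR = 200/10 = 20
mL = 0·sL + 1·sR = 20
mR = 1·sL + 0·sR = 100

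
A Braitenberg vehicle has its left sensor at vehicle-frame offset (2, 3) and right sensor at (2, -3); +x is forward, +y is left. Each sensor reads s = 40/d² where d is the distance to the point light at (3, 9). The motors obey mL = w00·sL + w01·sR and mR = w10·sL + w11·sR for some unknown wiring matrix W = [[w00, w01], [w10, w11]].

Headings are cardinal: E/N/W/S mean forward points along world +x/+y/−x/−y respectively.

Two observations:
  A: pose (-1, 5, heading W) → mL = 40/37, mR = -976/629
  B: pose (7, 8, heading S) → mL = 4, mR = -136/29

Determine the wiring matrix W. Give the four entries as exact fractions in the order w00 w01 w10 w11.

0 1 -1 -1

obs A: pose=(-1,5,W) → sL=8/17, sR=40/37, mL=40/37, mR=-976/629
obs B: pose=(7,8,S) → sL=20/29, sR=4, mL=4, mR=-136/29
sensor matrix S = [[8/17, 40/37], [20/29, 4]]; det S = 20736/18241
solve [mL_A; mL_B] = S·[w00; w01] and [mR_A; mR_B] = S·[w10; w11]:
  w00 = 0, w01 = 1, w10 = -1, w11 = -1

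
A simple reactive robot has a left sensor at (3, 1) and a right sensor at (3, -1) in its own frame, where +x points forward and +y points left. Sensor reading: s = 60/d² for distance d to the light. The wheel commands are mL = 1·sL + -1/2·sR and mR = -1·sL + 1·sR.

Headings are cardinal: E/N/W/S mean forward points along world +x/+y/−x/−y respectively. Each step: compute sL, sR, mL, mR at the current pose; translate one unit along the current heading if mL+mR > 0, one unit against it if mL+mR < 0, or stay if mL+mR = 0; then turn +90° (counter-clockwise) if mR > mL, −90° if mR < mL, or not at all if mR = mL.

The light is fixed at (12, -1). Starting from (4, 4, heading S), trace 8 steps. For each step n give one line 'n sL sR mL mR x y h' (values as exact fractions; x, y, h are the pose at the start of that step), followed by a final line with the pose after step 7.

n=0: pose=(4,4,S); sL=60/53, sR=12/17; mL=702/901, mR=-384/901; mL+mR=6/17 → advance +1; mR−mL=-1086/901 → turn -1·90°
n=1: pose=(4,3,W); sL=6/13, sR=30/73; mL=243/949, mR=-48/949; mL+mR=15/73 → advance +1; mR−mL=-291/949 → turn -1·90°
n=2: pose=(3,3,N); sL=60/149, sR=60/113; mL=2310/16837, mR=2160/16837; mL+mR=30/113 → advance +1; mR−mL=-150/16837 → turn -1·90°
n=3: pose=(3,4,E); sL=5/6, sR=15/13; mL=10/39, mR=25/78; mL+mR=15/26 → advance +1; mR−mL=5/78 → turn +1·90°
n=4: pose=(4,4,N); sL=12/29, sR=60/113; mL=486/3277, mR=384/3277; mL+mR=30/113 → advance +1; mR−mL=-102/3277 → turn -1·90°
n=5: pose=(4,5,E); sL=30/37, sR=6/5; mL=39/185, mR=72/185; mL+mR=3/5 → advance +1; mR−mL=33/185 → turn +1·90°
n=6: pose=(5,5,N); sL=12/29, sR=20/39; mL=178/1131, mR=112/1131; mL+mR=10/39 → advance +1; mR−mL=-22/377 → turn -1·90°
n=7: pose=(5,6,E); sL=3/4, sR=15/13; mL=9/52, mR=21/52; mL+mR=15/26 → advance +1; mR−mL=3/13 → turn +1·90°

0 60/53 12/17 702/901 -384/901 4 4 S
1 6/13 30/73 243/949 -48/949 4 3 W
2 60/149 60/113 2310/16837 2160/16837 3 3 N
3 5/6 15/13 10/39 25/78 3 4 E
4 12/29 60/113 486/3277 384/3277 4 4 N
5 30/37 6/5 39/185 72/185 4 5 E
6 12/29 20/39 178/1131 112/1131 5 5 N
7 3/4 15/13 9/52 21/52 5 6 E
final 6 6 N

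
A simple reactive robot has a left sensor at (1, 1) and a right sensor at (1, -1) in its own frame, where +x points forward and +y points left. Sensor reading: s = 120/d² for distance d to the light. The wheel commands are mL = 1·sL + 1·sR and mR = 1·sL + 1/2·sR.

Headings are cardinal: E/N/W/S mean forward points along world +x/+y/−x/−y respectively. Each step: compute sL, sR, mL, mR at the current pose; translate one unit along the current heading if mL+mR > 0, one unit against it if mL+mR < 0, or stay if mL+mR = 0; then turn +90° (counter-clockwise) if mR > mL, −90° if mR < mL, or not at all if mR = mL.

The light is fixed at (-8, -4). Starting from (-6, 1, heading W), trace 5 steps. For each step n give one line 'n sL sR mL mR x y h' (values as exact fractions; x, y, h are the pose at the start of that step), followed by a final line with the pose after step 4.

0 120/17 120/37 6480/629 5460/629 -6 1 W
1 10/3 3 19/3 29/6 -7 1 N
2 120/53 120/29 9840/1537 6660/1537 -7 2 E
3 60/17 60/13 1800/221 1290/221 -6 2 S
4 120/17 120/37 6480/629 5460/629 -6 1 W
final -7 1 N

n=0: pose=(-6,1,W); sL=120/17, sR=120/37; mL=6480/629, mR=5460/629; mL+mR=11940/629 → advance +1; mR−mL=-60/37 → turn -1·90°
n=1: pose=(-7,1,N); sL=10/3, sR=3; mL=19/3, mR=29/6; mL+mR=67/6 → advance +1; mR−mL=-3/2 → turn -1·90°
n=2: pose=(-7,2,E); sL=120/53, sR=120/29; mL=9840/1537, mR=6660/1537; mL+mR=16500/1537 → advance +1; mR−mL=-60/29 → turn -1·90°
n=3: pose=(-6,2,S); sL=60/17, sR=60/13; mL=1800/221, mR=1290/221; mL+mR=3090/221 → advance +1; mR−mL=-30/13 → turn -1·90°
n=4: pose=(-6,1,W); sL=120/17, sR=120/37; mL=6480/629, mR=5460/629; mL+mR=11940/629 → advance +1; mR−mL=-60/37 → turn -1·90°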